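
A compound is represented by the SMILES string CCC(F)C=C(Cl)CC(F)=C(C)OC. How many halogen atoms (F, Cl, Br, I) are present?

3

Halogen atoms appear at heavy-atom positions 4, 7, 10 (1×Cl, 2×F).
Other groups present: 2 alkene, 1 ether.
Halogen count: 3.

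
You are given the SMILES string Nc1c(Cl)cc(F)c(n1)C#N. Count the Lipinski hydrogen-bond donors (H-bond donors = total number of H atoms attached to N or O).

2

Donors: find every N or O and count the H atoms it carries.
  atom 1 (N): bond orders sum to 1 → 2 H
  atom 9 (N): bond orders sum to 3 → 0 H
  atom 11 (N): bond orders sum to 3 → 0 H
Lipinski HBD = 2.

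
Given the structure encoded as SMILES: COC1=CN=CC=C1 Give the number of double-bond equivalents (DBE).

Degree of unsaturation = (number of rings) + (number of π bonds).
Ring closures in the SMILES: 1.
π bonds: 3 double bonds (each 1 DoU) → 3 DoU from unsaturation.
Total DoU = 1 + 3 = 4.

4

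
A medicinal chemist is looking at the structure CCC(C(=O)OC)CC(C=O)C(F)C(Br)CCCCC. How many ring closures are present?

In SMILES, each pair of matching ring-closure digits denotes one ring-closing bond; the number of such bonds equals the number of independent rings.
Ring-closure bonds here: 0.

0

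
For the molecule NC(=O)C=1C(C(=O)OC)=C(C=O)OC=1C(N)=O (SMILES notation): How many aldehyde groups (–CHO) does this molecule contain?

1

The aldehyde motif appears at heavy-atom position 11 in the SMILES.
Other groups present: 2 amide, 1 ester.
Aldehyde count: 1.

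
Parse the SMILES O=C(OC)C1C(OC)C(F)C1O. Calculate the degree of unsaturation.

Degree of unsaturation = (number of rings) + (number of π bonds).
Ring closures in the SMILES: 1.
π bonds: 1 double bond (each 1 DoU) → 1 DoU from unsaturation.
Total DoU = 1 + 1 = 2.

2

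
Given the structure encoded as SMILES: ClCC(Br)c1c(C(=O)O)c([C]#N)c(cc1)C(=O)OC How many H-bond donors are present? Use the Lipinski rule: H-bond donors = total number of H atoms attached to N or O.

Donors: find every N or O and count the H atoms it carries.
  atom 8 (O): bond orders sum to 2 → 0 H
  atom 9 (O): bond orders sum to 1 → 1 H
  atom 12 (N): bond orders sum to 3 → 0 H
  atom 17 (O): bond orders sum to 2 → 0 H
  atom 18 (O): bond orders sum to 2 → 0 H
Lipinski HBD = 1.

1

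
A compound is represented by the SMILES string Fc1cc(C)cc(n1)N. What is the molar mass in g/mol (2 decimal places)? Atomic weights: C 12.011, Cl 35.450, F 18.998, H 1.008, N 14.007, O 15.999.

126.13 g/mol

First, the molecular formula is C6H7FN2 (counting implicit H from valence).
  C: 6 × 12.011 = 72.066
  F: 1 × 18.998 = 18.998
  H: 7 × 1.008 = 7.056
  N: 2 × 14.007 = 28.014
Sum: 6×12.011 + 1×18.998 + 7×1.008 + 2×14.007 = 126.134 → 126.13 g/mol.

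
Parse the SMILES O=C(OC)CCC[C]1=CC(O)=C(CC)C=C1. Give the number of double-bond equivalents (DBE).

Degree of unsaturation = (number of rings) + (number of π bonds).
Ring closures in the SMILES: 1.
π bonds: 4 double bonds (each 1 DoU) → 4 DoU from unsaturation.
Total DoU = 1 + 4 = 5.

5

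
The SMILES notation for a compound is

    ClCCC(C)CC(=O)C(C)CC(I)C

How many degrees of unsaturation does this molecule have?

Degree of unsaturation = (number of rings) + (number of π bonds).
Ring closures in the SMILES: 0.
π bonds: 1 double bond (each 1 DoU) → 1 DoU from unsaturation.
Total DoU = 0 + 1 = 1.

1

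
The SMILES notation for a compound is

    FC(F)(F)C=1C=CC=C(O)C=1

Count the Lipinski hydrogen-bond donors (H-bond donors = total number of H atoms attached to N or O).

1

Donors: find every N or O and count the H atoms it carries.
  atom 10 (O): bond orders sum to 1 → 1 H
Lipinski HBD = 1.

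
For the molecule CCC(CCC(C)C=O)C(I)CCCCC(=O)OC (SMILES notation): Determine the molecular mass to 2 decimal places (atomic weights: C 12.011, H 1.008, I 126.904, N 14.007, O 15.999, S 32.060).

First, the molecular formula is C15H27IO3 (counting implicit H from valence).
  C: 15 × 12.011 = 180.165
  H: 27 × 1.008 = 27.216
  I: 1 × 126.904 = 126.904
  O: 3 × 15.999 = 47.997
Sum: 15×12.011 + 27×1.008 + 1×126.904 + 3×15.999 = 382.282 → 382.28 g/mol.

382.28 g/mol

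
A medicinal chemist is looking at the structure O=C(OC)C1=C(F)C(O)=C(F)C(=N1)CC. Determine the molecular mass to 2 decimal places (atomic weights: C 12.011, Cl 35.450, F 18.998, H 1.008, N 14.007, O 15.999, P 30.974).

217.17 g/mol

First, the molecular formula is C9H9F2NO3 (counting implicit H from valence).
  C: 9 × 12.011 = 108.099
  F: 2 × 18.998 = 37.996
  H: 9 × 1.008 = 9.072
  N: 1 × 14.007 = 14.007
  O: 3 × 15.999 = 47.997
Sum: 9×12.011 + 2×18.998 + 9×1.008 + 1×14.007 + 3×15.999 = 217.171 → 217.17 g/mol.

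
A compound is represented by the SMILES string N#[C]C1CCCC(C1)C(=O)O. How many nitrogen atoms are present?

Scan the SMILES for N atoms (remember two-letter symbols like Cl and Br are single atoms).
Nitrogen count: 1.

1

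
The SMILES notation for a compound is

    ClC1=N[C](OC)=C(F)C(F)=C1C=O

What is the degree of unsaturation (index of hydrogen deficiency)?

Molecular formula: C7H4ClF2NO2.
DoU = (2C + 2 + N − H − X) / 2, where X is the halogen count and O/S are ignored.
    = (2·7 + 2 + 1 − 4 − 3) / 2 = 10 / 2 = 5.

5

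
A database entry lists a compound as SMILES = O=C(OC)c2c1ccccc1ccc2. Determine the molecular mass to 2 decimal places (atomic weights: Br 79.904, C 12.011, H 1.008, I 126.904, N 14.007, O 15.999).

186.21 g/mol

First, the molecular formula is C12H10O2 (counting implicit H from valence).
  C: 12 × 12.011 = 144.132
  H: 10 × 1.008 = 10.080
  O: 2 × 15.999 = 31.998
Sum: 12×12.011 + 10×1.008 + 2×15.999 = 186.210 → 186.21 g/mol.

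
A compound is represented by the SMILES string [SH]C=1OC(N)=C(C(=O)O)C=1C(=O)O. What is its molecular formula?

Walk through each heavy atom and fill implicit hydrogens from standard valence (C 4, N 3, O 2, S 2, halogen 1):
  atom 1: S with explicit H count 1
  atom 2: C, bond orders sum to 4 (valence 4) → 0 H
  atom 3: O, bond orders sum to 2 (valence 2) → 0 H
  atom 4: C, bond orders sum to 4 (valence 4) → 0 H
  atom 5: N, bond orders sum to 1 (valence 3) → 2 H
  atom 6: C, bond orders sum to 4 (valence 4) → 0 H
  atom 7: C, bond orders sum to 4 (valence 4) → 0 H
  atom 8: O, bond orders sum to 2 (valence 2) → 0 H
  atom 9: O, bond orders sum to 1 (valence 2) → 1 H
  atom 10: C, bond orders sum to 4 (valence 4) → 0 H
  atom 11: C, bond orders sum to 4 (valence 4) → 0 H
  atom 12: O, bond orders sum to 2 (valence 2) → 0 H
  atom 13: O, bond orders sum to 1 (valence 2) → 1 H
Totals → C:6, H:5, N:1, O:5, S:1.
In Hill order: C6H5NO5S.

C6H5NO5S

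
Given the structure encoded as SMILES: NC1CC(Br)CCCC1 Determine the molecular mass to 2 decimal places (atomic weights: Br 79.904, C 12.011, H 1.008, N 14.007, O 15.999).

First, the molecular formula is C7H14BrN (counting implicit H from valence).
  Br: 1 × 79.904 = 79.904
  C: 7 × 12.011 = 84.077
  H: 14 × 1.008 = 14.112
  N: 1 × 14.007 = 14.007
Sum: 1×79.904 + 7×12.011 + 14×1.008 + 1×14.007 = 192.100 → 192.10 g/mol.

192.10 g/mol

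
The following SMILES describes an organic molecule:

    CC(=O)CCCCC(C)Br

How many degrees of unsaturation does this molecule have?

Molecular formula: C8H15BrO.
DoU = (2C + 2 + N − H − X) / 2, where X is the halogen count and O/S are ignored.
    = (2·8 + 2 + 0 − 15 − 1) / 2 = 2 / 2 = 1.

1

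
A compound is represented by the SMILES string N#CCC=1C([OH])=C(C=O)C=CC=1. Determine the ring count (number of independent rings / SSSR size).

In SMILES, each pair of matching ring-closure digits denotes one ring-closing bond; the number of such bonds equals the number of independent rings.
Ring-closure bonds here: 1.

1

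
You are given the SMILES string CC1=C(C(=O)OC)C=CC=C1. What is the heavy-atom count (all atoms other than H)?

Every atom symbol written in the SMILES (organic subset) is one heavy atom; implicit H are not written.
Heavy atoms by element → C:9, O:2.
Total: 11.

11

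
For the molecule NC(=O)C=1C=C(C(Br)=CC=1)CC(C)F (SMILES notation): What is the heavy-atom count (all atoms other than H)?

14

Every atom symbol written in the SMILES (organic subset) is one heavy atom; implicit H are not written.
Heavy atoms by element → Br:1, C:10, F:1, N:1, O:1.
Total: 14.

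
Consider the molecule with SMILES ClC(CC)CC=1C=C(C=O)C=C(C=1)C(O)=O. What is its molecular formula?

C12H13ClO3

Walk through each heavy atom and fill implicit hydrogens from standard valence (C 4, N 3, O 2, S 2, halogen 1):
  atom 1: Cl (halogen, monovalent) → 0 H
  atom 2: C, bond orders sum to 3 (valence 4) → 1 H
  atom 3: C, bond orders sum to 2 (valence 4) → 2 H
  atom 4: C, bond orders sum to 1 (valence 4) → 3 H
  atom 5: C, bond orders sum to 2 (valence 4) → 2 H
  atom 6: C, bond orders sum to 4 (valence 4) → 0 H
  atom 7: C, bond orders sum to 3 (valence 4) → 1 H
  atom 8: C, bond orders sum to 4 (valence 4) → 0 H
  atom 9: C, bond orders sum to 3 (valence 4) → 1 H
  atom 10: O, bond orders sum to 2 (valence 2) → 0 H
  atom 11: C, bond orders sum to 3 (valence 4) → 1 H
  atom 12: C, bond orders sum to 4 (valence 4) → 0 H
  atom 13: C, bond orders sum to 3 (valence 4) → 1 H
  atom 14: C, bond orders sum to 4 (valence 4) → 0 H
  atom 15: O, bond orders sum to 1 (valence 2) → 1 H
  atom 16: O, bond orders sum to 2 (valence 2) → 0 H
Totals → C:12, H:13, Cl:1, O:3.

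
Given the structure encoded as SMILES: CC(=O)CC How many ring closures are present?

In SMILES, each pair of matching ring-closure digits denotes one ring-closing bond; the number of such bonds equals the number of independent rings.
Ring-closure bonds here: 0.

0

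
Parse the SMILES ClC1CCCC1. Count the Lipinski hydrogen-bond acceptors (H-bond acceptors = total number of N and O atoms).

0

N atoms: 0; O atoms: 0.
Lipinski HBA = 0 + 0 = 0.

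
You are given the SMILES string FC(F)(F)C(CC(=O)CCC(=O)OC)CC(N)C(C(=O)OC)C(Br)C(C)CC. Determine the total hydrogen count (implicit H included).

Walk through each heavy atom and fill implicit hydrogens from standard valence (C 4, N 3, O 2, S 2, halogen 1):
  atom 1: F (halogen, monovalent) → 0 H
  atom 2: C, bond orders sum to 4 (valence 4) → 0 H
  atom 3: F (halogen, monovalent) → 0 H
  atom 4: F (halogen, monovalent) → 0 H
  atom 5: C, bond orders sum to 3 (valence 4) → 1 H
  atom 6: C, bond orders sum to 2 (valence 4) → 2 H
  atom 7: C, bond orders sum to 4 (valence 4) → 0 H
  atom 8: O, bond orders sum to 2 (valence 2) → 0 H
  atom 9: C, bond orders sum to 2 (valence 4) → 2 H
  atom 10: C, bond orders sum to 2 (valence 4) → 2 H
  atom 11: C, bond orders sum to 4 (valence 4) → 0 H
  atom 12: O, bond orders sum to 2 (valence 2) → 0 H
  atom 13: O, bond orders sum to 2 (valence 2) → 0 H
  atom 14: C, bond orders sum to 1 (valence 4) → 3 H
  atom 15: C, bond orders sum to 2 (valence 4) → 2 H
  atom 16: C, bond orders sum to 3 (valence 4) → 1 H
  atom 17: N, bond orders sum to 1 (valence 3) → 2 H
  atom 18: C, bond orders sum to 3 (valence 4) → 1 H
  atom 19: C, bond orders sum to 4 (valence 4) → 0 H
  atom 20: O, bond orders sum to 2 (valence 2) → 0 H
  atom 21: O, bond orders sum to 2 (valence 2) → 0 H
  atom 22: C, bond orders sum to 1 (valence 4) → 3 H
  atom 23: C, bond orders sum to 3 (valence 4) → 1 H
  atom 24: Br (halogen, monovalent) → 0 H
  atom 25: C, bond orders sum to 3 (valence 4) → 1 H
  atom 26: C, bond orders sum to 1 (valence 4) → 3 H
  atom 27: C, bond orders sum to 2 (valence 4) → 2 H
  atom 28: C, bond orders sum to 1 (valence 4) → 3 H
Total hydrogens: 29.

29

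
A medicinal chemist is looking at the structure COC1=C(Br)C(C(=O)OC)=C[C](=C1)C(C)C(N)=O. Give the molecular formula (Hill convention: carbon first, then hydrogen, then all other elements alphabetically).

Walk through each heavy atom and fill implicit hydrogens from standard valence (C 4, N 3, O 2, S 2, halogen 1):
  atom 1: C, bond orders sum to 1 (valence 4) → 3 H
  atom 2: O, bond orders sum to 2 (valence 2) → 0 H
  atom 3: C, bond orders sum to 4 (valence 4) → 0 H
  atom 4: C, bond orders sum to 4 (valence 4) → 0 H
  atom 5: Br (halogen, monovalent) → 0 H
  atom 6: C, bond orders sum to 4 (valence 4) → 0 H
  atom 7: C, bond orders sum to 4 (valence 4) → 0 H
  atom 8: O, bond orders sum to 2 (valence 2) → 0 H
  atom 9: O, bond orders sum to 2 (valence 2) → 0 H
  atom 10: C, bond orders sum to 1 (valence 4) → 3 H
  atom 11: C, bond orders sum to 3 (valence 4) → 1 H
  atom 12: C with explicit H count 0
  atom 13: C, bond orders sum to 3 (valence 4) → 1 H
  atom 14: C, bond orders sum to 3 (valence 4) → 1 H
  atom 15: C, bond orders sum to 1 (valence 4) → 3 H
  atom 16: C, bond orders sum to 4 (valence 4) → 0 H
  atom 17: N, bond orders sum to 1 (valence 3) → 2 H
  atom 18: O, bond orders sum to 2 (valence 2) → 0 H
Totals → C:12, H:14, Br:1, N:1, O:4.
In Hill order: C12H14BrNO4.

C12H14BrNO4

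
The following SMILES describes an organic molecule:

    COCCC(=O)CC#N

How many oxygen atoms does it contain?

Scan the SMILES for O atoms (remember two-letter symbols like Cl and Br are single atoms).
Oxygen count: 2.

2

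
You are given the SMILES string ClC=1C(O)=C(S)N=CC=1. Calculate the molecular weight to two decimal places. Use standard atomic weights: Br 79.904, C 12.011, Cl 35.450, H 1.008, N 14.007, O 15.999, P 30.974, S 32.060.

First, the molecular formula is C5H4ClNOS (counting implicit H from valence).
  C: 5 × 12.011 = 60.055
  Cl: 1 × 35.450 = 35.450
  H: 4 × 1.008 = 4.032
  N: 1 × 14.007 = 14.007
  O: 1 × 15.999 = 15.999
  S: 1 × 32.060 = 32.060
Sum: 5×12.011 + 1×35.450 + 4×1.008 + 1×14.007 + 1×15.999 + 1×32.060 = 161.603 → 161.60 g/mol.

161.60 g/mol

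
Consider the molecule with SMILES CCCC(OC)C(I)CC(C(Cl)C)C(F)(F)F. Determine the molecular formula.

Walk through each heavy atom and fill implicit hydrogens from standard valence (C 4, N 3, O 2, S 2, halogen 1):
  atom 1: C, bond orders sum to 1 (valence 4) → 3 H
  atom 2: C, bond orders sum to 2 (valence 4) → 2 H
  atom 3: C, bond orders sum to 2 (valence 4) → 2 H
  atom 4: C, bond orders sum to 3 (valence 4) → 1 H
  atom 5: O, bond orders sum to 2 (valence 2) → 0 H
  atom 6: C, bond orders sum to 1 (valence 4) → 3 H
  atom 7: C, bond orders sum to 3 (valence 4) → 1 H
  atom 8: I (halogen, monovalent) → 0 H
  atom 9: C, bond orders sum to 2 (valence 4) → 2 H
  atom 10: C, bond orders sum to 3 (valence 4) → 1 H
  atom 11: C, bond orders sum to 3 (valence 4) → 1 H
  atom 12: Cl (halogen, monovalent) → 0 H
  atom 13: C, bond orders sum to 1 (valence 4) → 3 H
  atom 14: C, bond orders sum to 4 (valence 4) → 0 H
  atom 15: F (halogen, monovalent) → 0 H
  atom 16: F (halogen, monovalent) → 0 H
  atom 17: F (halogen, monovalent) → 0 H
Totals → C:11, H:19, Cl:1, F:3, I:1, O:1.
In Hill order: C11H19ClF3IO.

C11H19ClF3IO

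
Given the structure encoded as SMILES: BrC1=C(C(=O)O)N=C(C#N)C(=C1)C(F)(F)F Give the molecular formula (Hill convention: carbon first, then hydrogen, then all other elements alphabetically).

C8H2BrF3N2O2

Walk through each heavy atom and fill implicit hydrogens from standard valence (C 4, N 3, O 2, S 2, halogen 1):
  atom 1: Br (halogen, monovalent) → 0 H
  atom 2: C, bond orders sum to 4 (valence 4) → 0 H
  atom 3: C, bond orders sum to 4 (valence 4) → 0 H
  atom 4: C, bond orders sum to 4 (valence 4) → 0 H
  atom 5: O, bond orders sum to 2 (valence 2) → 0 H
  atom 6: O, bond orders sum to 1 (valence 2) → 1 H
  atom 7: N, bond orders sum to 3 (valence 3) → 0 H
  atom 8: C, bond orders sum to 4 (valence 4) → 0 H
  atom 9: C, bond orders sum to 4 (valence 4) → 0 H
  atom 10: N, bond orders sum to 3 (valence 3) → 0 H
  atom 11: C, bond orders sum to 4 (valence 4) → 0 H
  atom 12: C, bond orders sum to 3 (valence 4) → 1 H
  atom 13: C, bond orders sum to 4 (valence 4) → 0 H
  atom 14: F (halogen, monovalent) → 0 H
  atom 15: F (halogen, monovalent) → 0 H
  atom 16: F (halogen, monovalent) → 0 H
Totals → C:8, H:2, Br:1, F:3, N:2, O:2.
In Hill order: C8H2BrF3N2O2.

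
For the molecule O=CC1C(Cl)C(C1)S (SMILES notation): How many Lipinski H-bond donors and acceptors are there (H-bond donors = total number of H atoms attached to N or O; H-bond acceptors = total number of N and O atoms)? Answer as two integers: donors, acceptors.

Donors: find every N or O and count the H atoms it carries.
  atom 1 (O): bond orders sum to 2 → 0 H
Lipinski HBD = 0.
Acceptors: N atoms = 0, O atoms = 1 → HBA = 1.

0, 1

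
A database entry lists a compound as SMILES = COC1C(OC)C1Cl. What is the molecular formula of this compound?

Walk through each heavy atom and fill implicit hydrogens from standard valence (C 4, N 3, O 2, S 2, halogen 1):
  atom 1: C, bond orders sum to 1 (valence 4) → 3 H
  atom 2: O, bond orders sum to 2 (valence 2) → 0 H
  atom 3: C, bond orders sum to 3 (valence 4) → 1 H
  atom 4: C, bond orders sum to 3 (valence 4) → 1 H
  atom 5: O, bond orders sum to 2 (valence 2) → 0 H
  atom 6: C, bond orders sum to 1 (valence 4) → 3 H
  atom 7: C, bond orders sum to 3 (valence 4) → 1 H
  atom 8: Cl (halogen, monovalent) → 0 H
Totals → C:5, H:9, Cl:1, O:2.

C5H9ClO2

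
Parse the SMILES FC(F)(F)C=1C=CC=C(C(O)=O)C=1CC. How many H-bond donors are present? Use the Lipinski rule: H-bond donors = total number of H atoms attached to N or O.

Donors: find every N or O and count the H atoms it carries.
  atom 11 (O): bond orders sum to 1 → 1 H
  atom 12 (O): bond orders sum to 2 → 0 H
Lipinski HBD = 1.

1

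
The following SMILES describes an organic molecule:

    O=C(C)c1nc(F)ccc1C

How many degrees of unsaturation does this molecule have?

5

Molecular formula: C8H8FNO.
DoU = (2C + 2 + N − H − X) / 2, where X is the halogen count and O/S are ignored.
    = (2·8 + 2 + 1 − 8 − 1) / 2 = 10 / 2 = 5.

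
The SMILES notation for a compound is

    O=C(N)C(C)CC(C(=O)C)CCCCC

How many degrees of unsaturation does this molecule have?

2

Molecular formula: C12H23NO2.
DoU = (2C + 2 + N − H − X) / 2, where X is the halogen count and O/S are ignored.
    = (2·12 + 2 + 1 − 23 − 0) / 2 = 4 / 2 = 2.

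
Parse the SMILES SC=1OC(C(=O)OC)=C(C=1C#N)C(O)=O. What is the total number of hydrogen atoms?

5

Walk through each heavy atom and fill implicit hydrogens from standard valence (C 4, N 3, O 2, S 2, halogen 1):
  atom 1: S, bond orders sum to 1 (valence 2) → 1 H
  atom 2: C, bond orders sum to 4 (valence 4) → 0 H
  atom 3: O, bond orders sum to 2 (valence 2) → 0 H
  atom 4: C, bond orders sum to 4 (valence 4) → 0 H
  atom 5: C, bond orders sum to 4 (valence 4) → 0 H
  atom 6: O, bond orders sum to 2 (valence 2) → 0 H
  atom 7: O, bond orders sum to 2 (valence 2) → 0 H
  atom 8: C, bond orders sum to 1 (valence 4) → 3 H
  atom 9: C, bond orders sum to 4 (valence 4) → 0 H
  atom 10: C, bond orders sum to 4 (valence 4) → 0 H
  atom 11: C, bond orders sum to 4 (valence 4) → 0 H
  atom 12: N, bond orders sum to 3 (valence 3) → 0 H
  atom 13: C, bond orders sum to 4 (valence 4) → 0 H
  atom 14: O, bond orders sum to 1 (valence 2) → 1 H
  atom 15: O, bond orders sum to 2 (valence 2) → 0 H
Total hydrogens: 5.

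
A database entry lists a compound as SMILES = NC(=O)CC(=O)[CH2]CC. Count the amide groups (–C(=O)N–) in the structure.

The amide motif appears at heavy-atom position 2 in the SMILES.
Other groups present: 1 ketone.
Amide count: 1.

1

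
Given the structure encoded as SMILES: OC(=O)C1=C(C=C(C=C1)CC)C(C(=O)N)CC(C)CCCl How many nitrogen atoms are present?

Scan the SMILES for N atoms (remember two-letter symbols like Cl and Br are single atoms).
Nitrogen count: 1.

1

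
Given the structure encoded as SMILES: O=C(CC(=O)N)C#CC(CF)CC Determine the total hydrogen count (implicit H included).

Walk through each heavy atom and fill implicit hydrogens from standard valence (C 4, N 3, O 2, S 2, halogen 1):
  atom 1: O, bond orders sum to 2 (valence 2) → 0 H
  atom 2: C, bond orders sum to 4 (valence 4) → 0 H
  atom 3: C, bond orders sum to 2 (valence 4) → 2 H
  atom 4: C, bond orders sum to 4 (valence 4) → 0 H
  atom 5: O, bond orders sum to 2 (valence 2) → 0 H
  atom 6: N, bond orders sum to 1 (valence 3) → 2 H
  atom 7: C, bond orders sum to 4 (valence 4) → 0 H
  atom 8: C, bond orders sum to 4 (valence 4) → 0 H
  atom 9: C, bond orders sum to 3 (valence 4) → 1 H
  atom 10: C, bond orders sum to 2 (valence 4) → 2 H
  atom 11: F (halogen, monovalent) → 0 H
  atom 12: C, bond orders sum to 2 (valence 4) → 2 H
  atom 13: C, bond orders sum to 1 (valence 4) → 3 H
Total hydrogens: 12.

12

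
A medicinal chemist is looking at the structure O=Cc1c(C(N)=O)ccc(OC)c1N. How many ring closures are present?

In SMILES, each pair of matching ring-closure digits denotes one ring-closing bond; the number of such bonds equals the number of independent rings.
Ring-closure bonds here: 1.

1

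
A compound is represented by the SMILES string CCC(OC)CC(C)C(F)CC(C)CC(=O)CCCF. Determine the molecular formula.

Walk through each heavy atom and fill implicit hydrogens from standard valence (C 4, N 3, O 2, S 2, halogen 1):
  atom 1: C, bond orders sum to 1 (valence 4) → 3 H
  atom 2: C, bond orders sum to 2 (valence 4) → 2 H
  atom 3: C, bond orders sum to 3 (valence 4) → 1 H
  atom 4: O, bond orders sum to 2 (valence 2) → 0 H
  atom 5: C, bond orders sum to 1 (valence 4) → 3 H
  atom 6: C, bond orders sum to 2 (valence 4) → 2 H
  atom 7: C, bond orders sum to 3 (valence 4) → 1 H
  atom 8: C, bond orders sum to 1 (valence 4) → 3 H
  atom 9: C, bond orders sum to 3 (valence 4) → 1 H
  atom 10: F (halogen, monovalent) → 0 H
  atom 11: C, bond orders sum to 2 (valence 4) → 2 H
  atom 12: C, bond orders sum to 3 (valence 4) → 1 H
  atom 13: C, bond orders sum to 1 (valence 4) → 3 H
  atom 14: C, bond orders sum to 2 (valence 4) → 2 H
  atom 15: C, bond orders sum to 4 (valence 4) → 0 H
  atom 16: O, bond orders sum to 2 (valence 2) → 0 H
  atom 17: C, bond orders sum to 2 (valence 4) → 2 H
  atom 18: C, bond orders sum to 2 (valence 4) → 2 H
  atom 19: C, bond orders sum to 2 (valence 4) → 2 H
  atom 20: F (halogen, monovalent) → 0 H
Totals → C:16, H:30, F:2, O:2.

C16H30F2O2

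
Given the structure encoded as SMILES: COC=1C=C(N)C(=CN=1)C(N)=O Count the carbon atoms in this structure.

Count every carbon token in the SMILES (each C, including those in ring-closure positions and inside branches).
Carbon count: 7.

7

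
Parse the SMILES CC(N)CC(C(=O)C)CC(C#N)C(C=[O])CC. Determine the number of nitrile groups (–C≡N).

The nitrile motif appears at heavy-atom position 11 in the SMILES.
Other groups present: 1 aldehyde, 1 ketone, 1 primary amine.
Nitrile count: 1.

1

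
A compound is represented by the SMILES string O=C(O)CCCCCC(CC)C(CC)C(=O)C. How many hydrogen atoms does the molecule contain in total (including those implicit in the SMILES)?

26

Walk through each heavy atom and fill implicit hydrogens from standard valence (C 4, N 3, O 2, S 2, halogen 1):
  atom 1: O, bond orders sum to 2 (valence 2) → 0 H
  atom 2: C, bond orders sum to 4 (valence 4) → 0 H
  atom 3: O, bond orders sum to 1 (valence 2) → 1 H
  atom 4: C, bond orders sum to 2 (valence 4) → 2 H
  atom 5: C, bond orders sum to 2 (valence 4) → 2 H
  atom 6: C, bond orders sum to 2 (valence 4) → 2 H
  atom 7: C, bond orders sum to 2 (valence 4) → 2 H
  atom 8: C, bond orders sum to 2 (valence 4) → 2 H
  atom 9: C, bond orders sum to 3 (valence 4) → 1 H
  atom 10: C, bond orders sum to 2 (valence 4) → 2 H
  atom 11: C, bond orders sum to 1 (valence 4) → 3 H
  atom 12: C, bond orders sum to 3 (valence 4) → 1 H
  atom 13: C, bond orders sum to 2 (valence 4) → 2 H
  atom 14: C, bond orders sum to 1 (valence 4) → 3 H
  atom 15: C, bond orders sum to 4 (valence 4) → 0 H
  atom 16: O, bond orders sum to 2 (valence 2) → 0 H
  atom 17: C, bond orders sum to 1 (valence 4) → 3 H
Total hydrogens: 26.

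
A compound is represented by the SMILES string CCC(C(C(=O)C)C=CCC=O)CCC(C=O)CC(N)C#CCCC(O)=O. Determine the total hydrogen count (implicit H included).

31

Walk through each heavy atom and fill implicit hydrogens from standard valence (C 4, N 3, O 2, S 2, halogen 1):
  atom 1: C, bond orders sum to 1 (valence 4) → 3 H
  atom 2: C, bond orders sum to 2 (valence 4) → 2 H
  atom 3: C, bond orders sum to 3 (valence 4) → 1 H
  atom 4: C, bond orders sum to 3 (valence 4) → 1 H
  atom 5: C, bond orders sum to 4 (valence 4) → 0 H
  atom 6: O, bond orders sum to 2 (valence 2) → 0 H
  atom 7: C, bond orders sum to 1 (valence 4) → 3 H
  atom 8: C, bond orders sum to 3 (valence 4) → 1 H
  atom 9: C, bond orders sum to 3 (valence 4) → 1 H
  atom 10: C, bond orders sum to 2 (valence 4) → 2 H
  atom 11: C, bond orders sum to 3 (valence 4) → 1 H
  atom 12: O, bond orders sum to 2 (valence 2) → 0 H
  atom 13: C, bond orders sum to 2 (valence 4) → 2 H
  atom 14: C, bond orders sum to 2 (valence 4) → 2 H
  atom 15: C, bond orders sum to 3 (valence 4) → 1 H
  atom 16: C, bond orders sum to 3 (valence 4) → 1 H
  atom 17: O, bond orders sum to 2 (valence 2) → 0 H
  atom 18: C, bond orders sum to 2 (valence 4) → 2 H
  atom 19: C, bond orders sum to 3 (valence 4) → 1 H
  atom 20: N, bond orders sum to 1 (valence 3) → 2 H
  atom 21: C, bond orders sum to 4 (valence 4) → 0 H
  atom 22: C, bond orders sum to 4 (valence 4) → 0 H
  atom 23: C, bond orders sum to 2 (valence 4) → 2 H
  atom 24: C, bond orders sum to 2 (valence 4) → 2 H
  atom 25: C, bond orders sum to 4 (valence 4) → 0 H
  atom 26: O, bond orders sum to 1 (valence 2) → 1 H
  atom 27: O, bond orders sum to 2 (valence 2) → 0 H
Total hydrogens: 31.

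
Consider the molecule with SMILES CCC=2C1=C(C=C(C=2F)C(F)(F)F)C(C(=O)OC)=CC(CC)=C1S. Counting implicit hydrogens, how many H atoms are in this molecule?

16

Walk through each heavy atom and fill implicit hydrogens from standard valence (C 4, N 3, O 2, S 2, halogen 1):
  atom 1: C, bond orders sum to 1 (valence 4) → 3 H
  atom 2: C, bond orders sum to 2 (valence 4) → 2 H
  atom 3: C, bond orders sum to 4 (valence 4) → 0 H
  atom 4: C, bond orders sum to 4 (valence 4) → 0 H
  atom 5: C, bond orders sum to 4 (valence 4) → 0 H
  atom 6: C, bond orders sum to 3 (valence 4) → 1 H
  atom 7: C, bond orders sum to 4 (valence 4) → 0 H
  atom 8: C, bond orders sum to 4 (valence 4) → 0 H
  atom 9: F (halogen, monovalent) → 0 H
  atom 10: C, bond orders sum to 4 (valence 4) → 0 H
  atom 11: F (halogen, monovalent) → 0 H
  atom 12: F (halogen, monovalent) → 0 H
  atom 13: F (halogen, monovalent) → 0 H
  atom 14: C, bond orders sum to 4 (valence 4) → 0 H
  atom 15: C, bond orders sum to 4 (valence 4) → 0 H
  atom 16: O, bond orders sum to 2 (valence 2) → 0 H
  atom 17: O, bond orders sum to 2 (valence 2) → 0 H
  atom 18: C, bond orders sum to 1 (valence 4) → 3 H
  atom 19: C, bond orders sum to 3 (valence 4) → 1 H
  atom 20: C, bond orders sum to 4 (valence 4) → 0 H
  atom 21: C, bond orders sum to 2 (valence 4) → 2 H
  atom 22: C, bond orders sum to 1 (valence 4) → 3 H
  atom 23: C, bond orders sum to 4 (valence 4) → 0 H
  atom 24: S, bond orders sum to 1 (valence 2) → 1 H
Total hydrogens: 16.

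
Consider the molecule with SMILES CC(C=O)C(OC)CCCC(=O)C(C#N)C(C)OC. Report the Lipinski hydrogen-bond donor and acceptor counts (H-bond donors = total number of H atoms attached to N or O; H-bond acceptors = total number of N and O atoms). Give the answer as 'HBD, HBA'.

0, 5

Donors: find every N or O and count the H atoms it carries.
  atom 4 (O): bond orders sum to 2 → 0 H
  atom 6 (O): bond orders sum to 2 → 0 H
  atom 12 (O): bond orders sum to 2 → 0 H
  atom 15 (N): bond orders sum to 3 → 0 H
  atom 18 (O): bond orders sum to 2 → 0 H
Lipinski HBD = 0.
Acceptors: N atoms = 1, O atoms = 4 → HBA = 5.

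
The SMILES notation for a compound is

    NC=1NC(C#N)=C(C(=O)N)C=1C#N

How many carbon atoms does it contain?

Count every carbon token in the SMILES (each C, including those in ring-closure positions and inside branches).
Carbon count: 7.

7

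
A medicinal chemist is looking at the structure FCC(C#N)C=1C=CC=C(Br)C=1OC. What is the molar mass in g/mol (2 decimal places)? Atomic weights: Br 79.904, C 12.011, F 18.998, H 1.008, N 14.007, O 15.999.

258.09 g/mol

First, the molecular formula is C10H9BrFNO (counting implicit H from valence).
  Br: 1 × 79.904 = 79.904
  C: 10 × 12.011 = 120.110
  F: 1 × 18.998 = 18.998
  H: 9 × 1.008 = 9.072
  N: 1 × 14.007 = 14.007
  O: 1 × 15.999 = 15.999
Sum: 1×79.904 + 10×12.011 + 1×18.998 + 9×1.008 + 1×14.007 + 1×15.999 = 258.090 → 258.09 g/mol.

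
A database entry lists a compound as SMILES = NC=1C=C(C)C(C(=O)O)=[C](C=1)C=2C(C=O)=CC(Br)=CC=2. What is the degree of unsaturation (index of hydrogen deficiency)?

10

Molecular formula: C15H12BrNO3.
DoU = (2C + 2 + N − H − X) / 2, where X is the halogen count and O/S are ignored.
    = (2·15 + 2 + 1 − 12 − 1) / 2 = 20 / 2 = 10.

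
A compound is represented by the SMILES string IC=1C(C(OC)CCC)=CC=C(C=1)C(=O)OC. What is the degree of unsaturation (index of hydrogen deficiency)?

5

Molecular formula: C13H17IO3.
DoU = (2C + 2 + N − H − X) / 2, where X is the halogen count and O/S are ignored.
    = (2·13 + 2 + 0 − 17 − 1) / 2 = 10 / 2 = 5.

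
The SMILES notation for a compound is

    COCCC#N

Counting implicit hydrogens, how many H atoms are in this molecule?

Walk through each heavy atom and fill implicit hydrogens from standard valence (C 4, N 3, O 2, S 2, halogen 1):
  atom 1: C, bond orders sum to 1 (valence 4) → 3 H
  atom 2: O, bond orders sum to 2 (valence 2) → 0 H
  atom 3: C, bond orders sum to 2 (valence 4) → 2 H
  atom 4: C, bond orders sum to 2 (valence 4) → 2 H
  atom 5: C, bond orders sum to 4 (valence 4) → 0 H
  atom 6: N, bond orders sum to 3 (valence 3) → 0 H
Total hydrogens: 7.

7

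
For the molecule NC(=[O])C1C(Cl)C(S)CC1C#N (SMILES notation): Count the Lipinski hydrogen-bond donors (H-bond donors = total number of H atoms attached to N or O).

Donors: find every N or O and count the H atoms it carries.
  atom 1 (N): bond orders sum to 1 → 2 H
  atom 3 (O): bond orders sum to 2 → 0 H
  atom 12 (N): bond orders sum to 3 → 0 H
Lipinski HBD = 2.

2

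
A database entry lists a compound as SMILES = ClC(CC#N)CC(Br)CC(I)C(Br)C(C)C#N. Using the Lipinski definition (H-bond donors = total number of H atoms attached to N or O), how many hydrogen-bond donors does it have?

Donors: find every N or O and count the H atoms it carries.
  atom 5 (N): bond orders sum to 3 → 0 H
  atom 17 (N): bond orders sum to 3 → 0 H
Lipinski HBD = 0.

0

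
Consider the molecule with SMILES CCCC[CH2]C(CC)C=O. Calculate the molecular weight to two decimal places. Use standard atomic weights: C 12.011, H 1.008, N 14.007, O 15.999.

142.24 g/mol

First, the molecular formula is C9H18O (counting implicit H from valence).
  C: 9 × 12.011 = 108.099
  H: 18 × 1.008 = 18.144
  O: 1 × 15.999 = 15.999
Sum: 9×12.011 + 18×1.008 + 1×15.999 = 142.242 → 142.24 g/mol.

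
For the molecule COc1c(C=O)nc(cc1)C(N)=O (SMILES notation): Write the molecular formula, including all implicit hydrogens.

C8H8N2O3

Walk through each heavy atom and fill implicit hydrogens from standard valence (C 4, N 3, O 2, S 2, halogen 1); for lowercase aromatic atoms, an aromatic c carries 1 H when it has two neighbours and 0 H with three, and aromatic n carries 0 H:
  atom 1: C, bond orders sum to 1 (valence 4) → 3 H
  atom 2: O, bond orders sum to 2 (valence 2) → 0 H
  atom 3: aromatic c, 3 neighbours → 0 H
  atom 4: aromatic c, 3 neighbours → 0 H
  atom 5: C, bond orders sum to 3 (valence 4) → 1 H
  atom 6: O, bond orders sum to 2 (valence 2) → 0 H
  atom 7: aromatic n, 2 neighbours → 0 H
  atom 8: aromatic c, 3 neighbours → 0 H
  atom 9: aromatic c, 2 neighbours → 1 H
  atom 10: aromatic c, 2 neighbours → 1 H
  atom 11: C, bond orders sum to 4 (valence 4) → 0 H
  atom 12: N, bond orders sum to 1 (valence 3) → 2 H
  atom 13: O, bond orders sum to 2 (valence 2) → 0 H
Totals → C:8, H:8, N:2, O:3.
In Hill order: C8H8N2O3.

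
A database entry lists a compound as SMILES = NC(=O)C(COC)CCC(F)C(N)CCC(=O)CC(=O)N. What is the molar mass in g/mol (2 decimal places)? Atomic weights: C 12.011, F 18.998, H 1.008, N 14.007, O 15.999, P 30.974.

305.35 g/mol

First, the molecular formula is C13H24FN3O4 (counting implicit H from valence).
  C: 13 × 12.011 = 156.143
  F: 1 × 18.998 = 18.998
  H: 24 × 1.008 = 24.192
  N: 3 × 14.007 = 42.021
  O: 4 × 15.999 = 63.996
Sum: 13×12.011 + 1×18.998 + 24×1.008 + 3×14.007 + 4×15.999 = 305.350 → 305.35 g/mol.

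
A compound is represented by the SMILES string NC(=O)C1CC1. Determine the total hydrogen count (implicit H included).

7

Walk through each heavy atom and fill implicit hydrogens from standard valence (C 4, N 3, O 2, S 2, halogen 1):
  atom 1: N, bond orders sum to 1 (valence 3) → 2 H
  atom 2: C, bond orders sum to 4 (valence 4) → 0 H
  atom 3: O, bond orders sum to 2 (valence 2) → 0 H
  atom 4: C, bond orders sum to 3 (valence 4) → 1 H
  atom 5: C, bond orders sum to 2 (valence 4) → 2 H
  atom 6: C, bond orders sum to 2 (valence 4) → 2 H
Total hydrogens: 7.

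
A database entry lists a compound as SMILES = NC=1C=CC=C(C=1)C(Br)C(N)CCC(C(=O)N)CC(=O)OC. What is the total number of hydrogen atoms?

Walk through each heavy atom and fill implicit hydrogens from standard valence (C 4, N 3, O 2, S 2, halogen 1):
  atom 1: N, bond orders sum to 1 (valence 3) → 2 H
  atom 2: C, bond orders sum to 4 (valence 4) → 0 H
  atom 3: C, bond orders sum to 3 (valence 4) → 1 H
  atom 4: C, bond orders sum to 3 (valence 4) → 1 H
  atom 5: C, bond orders sum to 3 (valence 4) → 1 H
  atom 6: C, bond orders sum to 4 (valence 4) → 0 H
  atom 7: C, bond orders sum to 3 (valence 4) → 1 H
  atom 8: C, bond orders sum to 3 (valence 4) → 1 H
  atom 9: Br (halogen, monovalent) → 0 H
  atom 10: C, bond orders sum to 3 (valence 4) → 1 H
  atom 11: N, bond orders sum to 1 (valence 3) → 2 H
  atom 12: C, bond orders sum to 2 (valence 4) → 2 H
  atom 13: C, bond orders sum to 2 (valence 4) → 2 H
  atom 14: C, bond orders sum to 3 (valence 4) → 1 H
  atom 15: C, bond orders sum to 4 (valence 4) → 0 H
  atom 16: O, bond orders sum to 2 (valence 2) → 0 H
  atom 17: N, bond orders sum to 1 (valence 3) → 2 H
  atom 18: C, bond orders sum to 2 (valence 4) → 2 H
  atom 19: C, bond orders sum to 4 (valence 4) → 0 H
  atom 20: O, bond orders sum to 2 (valence 2) → 0 H
  atom 21: O, bond orders sum to 2 (valence 2) → 0 H
  atom 22: C, bond orders sum to 1 (valence 4) → 3 H
Total hydrogens: 22.

22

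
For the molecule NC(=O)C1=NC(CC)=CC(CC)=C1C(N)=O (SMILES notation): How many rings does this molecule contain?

In SMILES, each pair of matching ring-closure digits denotes one ring-closing bond; the number of such bonds equals the number of independent rings.
Ring-closure bonds here: 1.

1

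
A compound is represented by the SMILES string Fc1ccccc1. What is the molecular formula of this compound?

C6H5F

Walk through each heavy atom and fill implicit hydrogens from standard valence (C 4, N 3, O 2, S 2, halogen 1); for lowercase aromatic atoms, an aromatic c carries 1 H when it has two neighbours and 0 H with three, and aromatic n carries 0 H:
  atom 1: F (halogen, monovalent) → 0 H
  atom 2: aromatic c, 3 neighbours → 0 H
  atom 3: aromatic c, 2 neighbours → 1 H
  atom 4: aromatic c, 2 neighbours → 1 H
  atom 5: aromatic c, 2 neighbours → 1 H
  atom 6: aromatic c, 2 neighbours → 1 H
  atom 7: aromatic c, 2 neighbours → 1 H
Totals → C:6, H:5, F:1.
In Hill order: C6H5F.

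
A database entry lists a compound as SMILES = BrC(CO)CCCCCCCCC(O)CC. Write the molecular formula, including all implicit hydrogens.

Walk through each heavy atom and fill implicit hydrogens from standard valence (C 4, N 3, O 2, S 2, halogen 1):
  atom 1: Br (halogen, monovalent) → 0 H
  atom 2: C, bond orders sum to 3 (valence 4) → 1 H
  atom 3: C, bond orders sum to 2 (valence 4) → 2 H
  atom 4: O, bond orders sum to 1 (valence 2) → 1 H
  atom 5: C, bond orders sum to 2 (valence 4) → 2 H
  atom 6: C, bond orders sum to 2 (valence 4) → 2 H
  atom 7: C, bond orders sum to 2 (valence 4) → 2 H
  atom 8: C, bond orders sum to 2 (valence 4) → 2 H
  atom 9: C, bond orders sum to 2 (valence 4) → 2 H
  atom 10: C, bond orders sum to 2 (valence 4) → 2 H
  atom 11: C, bond orders sum to 2 (valence 4) → 2 H
  atom 12: C, bond orders sum to 2 (valence 4) → 2 H
  atom 13: C, bond orders sum to 3 (valence 4) → 1 H
  atom 14: O, bond orders sum to 1 (valence 2) → 1 H
  atom 15: C, bond orders sum to 2 (valence 4) → 2 H
  atom 16: C, bond orders sum to 1 (valence 4) → 3 H
Totals → C:13, H:27, Br:1, O:2.

C13H27BrO2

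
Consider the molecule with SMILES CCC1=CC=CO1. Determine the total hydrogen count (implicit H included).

8

Walk through each heavy atom and fill implicit hydrogens from standard valence (C 4, N 3, O 2, S 2, halogen 1):
  atom 1: C, bond orders sum to 1 (valence 4) → 3 H
  atom 2: C, bond orders sum to 2 (valence 4) → 2 H
  atom 3: C, bond orders sum to 4 (valence 4) → 0 H
  atom 4: C, bond orders sum to 3 (valence 4) → 1 H
  atom 5: C, bond orders sum to 3 (valence 4) → 1 H
  atom 6: C, bond orders sum to 3 (valence 4) → 1 H
  atom 7: O, bond orders sum to 2 (valence 2) → 0 H
Total hydrogens: 8.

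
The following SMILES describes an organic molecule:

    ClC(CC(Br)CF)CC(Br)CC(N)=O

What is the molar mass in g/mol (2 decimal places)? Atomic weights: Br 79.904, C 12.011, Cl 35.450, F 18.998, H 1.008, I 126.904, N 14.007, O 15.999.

First, the molecular formula is C8H13Br2ClFNO (counting implicit H from valence).
  Br: 2 × 79.904 = 159.808
  C: 8 × 12.011 = 96.088
  Cl: 1 × 35.450 = 35.450
  F: 1 × 18.998 = 18.998
  H: 13 × 1.008 = 13.104
  N: 1 × 14.007 = 14.007
  O: 1 × 15.999 = 15.999
Sum: 2×79.904 + 8×12.011 + 1×35.450 + 1×18.998 + 13×1.008 + 1×14.007 + 1×15.999 = 353.454 → 353.45 g/mol.

353.45 g/mol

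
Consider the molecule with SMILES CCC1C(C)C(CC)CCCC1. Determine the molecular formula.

Walk through each heavy atom and fill implicit hydrogens from standard valence (C 4, N 3, O 2, S 2, halogen 1):
  atom 1: C, bond orders sum to 1 (valence 4) → 3 H
  atom 2: C, bond orders sum to 2 (valence 4) → 2 H
  atom 3: C, bond orders sum to 3 (valence 4) → 1 H
  atom 4: C, bond orders sum to 3 (valence 4) → 1 H
  atom 5: C, bond orders sum to 1 (valence 4) → 3 H
  atom 6: C, bond orders sum to 3 (valence 4) → 1 H
  atom 7: C, bond orders sum to 2 (valence 4) → 2 H
  atom 8: C, bond orders sum to 1 (valence 4) → 3 H
  atom 9: C, bond orders sum to 2 (valence 4) → 2 H
  atom 10: C, bond orders sum to 2 (valence 4) → 2 H
  atom 11: C, bond orders sum to 2 (valence 4) → 2 H
  atom 12: C, bond orders sum to 2 (valence 4) → 2 H
Totals → C:12, H:24.

C12H24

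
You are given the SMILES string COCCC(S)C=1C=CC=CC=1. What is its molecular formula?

C10H14OS

Walk through each heavy atom and fill implicit hydrogens from standard valence (C 4, N 3, O 2, S 2, halogen 1):
  atom 1: C, bond orders sum to 1 (valence 4) → 3 H
  atom 2: O, bond orders sum to 2 (valence 2) → 0 H
  atom 3: C, bond orders sum to 2 (valence 4) → 2 H
  atom 4: C, bond orders sum to 2 (valence 4) → 2 H
  atom 5: C, bond orders sum to 3 (valence 4) → 1 H
  atom 6: S, bond orders sum to 1 (valence 2) → 1 H
  atom 7: C, bond orders sum to 4 (valence 4) → 0 H
  atom 8: C, bond orders sum to 3 (valence 4) → 1 H
  atom 9: C, bond orders sum to 3 (valence 4) → 1 H
  atom 10: C, bond orders sum to 3 (valence 4) → 1 H
  atom 11: C, bond orders sum to 3 (valence 4) → 1 H
  atom 12: C, bond orders sum to 3 (valence 4) → 1 H
Totals → C:10, H:14, O:1, S:1.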